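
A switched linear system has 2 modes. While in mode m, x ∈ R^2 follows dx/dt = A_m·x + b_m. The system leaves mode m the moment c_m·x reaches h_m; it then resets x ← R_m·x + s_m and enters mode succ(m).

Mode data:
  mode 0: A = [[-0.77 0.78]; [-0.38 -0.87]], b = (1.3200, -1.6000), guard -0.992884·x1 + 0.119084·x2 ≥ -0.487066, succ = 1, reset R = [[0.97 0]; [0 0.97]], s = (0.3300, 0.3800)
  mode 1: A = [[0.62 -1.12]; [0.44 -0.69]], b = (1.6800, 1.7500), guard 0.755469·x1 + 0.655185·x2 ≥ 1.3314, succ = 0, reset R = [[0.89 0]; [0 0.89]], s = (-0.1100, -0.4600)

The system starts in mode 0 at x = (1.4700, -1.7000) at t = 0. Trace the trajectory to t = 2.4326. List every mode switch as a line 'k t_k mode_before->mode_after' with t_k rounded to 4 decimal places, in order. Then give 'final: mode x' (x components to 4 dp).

1 1.5508 0->1
2 1.9658 1->0
final: 0 1.3803 -1.3410

Mode 0: guard c·x = -0.4871 hit at Δt = 1.5508 (t = 1.5508), x⁻ = (0.2496, -2.0086) → reset → x⁺ = (0.5722, -1.5684), jump to mode 1
Mode 1: guard c·x = 1.3314 hit at Δt = 0.4150 (t = 1.9658), x⁻ = (2.0486, -0.3301) → reset → x⁺ = (1.7133, -0.7538), jump to mode 0
Mode 0: flow for 0.4668 to horizon, guard not reached → x = (1.3803, -1.3410)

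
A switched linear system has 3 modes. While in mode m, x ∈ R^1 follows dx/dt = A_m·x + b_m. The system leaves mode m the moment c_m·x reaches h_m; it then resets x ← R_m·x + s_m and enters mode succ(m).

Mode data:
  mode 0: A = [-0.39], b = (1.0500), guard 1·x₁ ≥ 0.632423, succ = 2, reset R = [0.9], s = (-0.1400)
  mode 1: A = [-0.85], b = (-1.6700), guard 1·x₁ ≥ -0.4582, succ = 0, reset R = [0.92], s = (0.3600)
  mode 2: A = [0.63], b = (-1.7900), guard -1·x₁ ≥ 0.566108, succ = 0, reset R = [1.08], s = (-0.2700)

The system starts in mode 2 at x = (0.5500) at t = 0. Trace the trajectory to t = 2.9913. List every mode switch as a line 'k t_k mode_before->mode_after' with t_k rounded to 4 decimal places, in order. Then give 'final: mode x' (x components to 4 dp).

1 0.6299 2->0
2 2.0426 0->2
3 2.5909 2->0
final: 0 -0.3648

Mode 2: guard c·x = 0.5661 hit at Δt = 0.6299 (t = 0.6299), x⁻ = (-0.5661) → reset → x⁺ = (-0.8814), jump to mode 0
Mode 0: guard c·x = 0.6324 hit at Δt = 1.4127 (t = 2.0426), x⁻ = (0.6324) → reset → x⁺ = (0.4292), jump to mode 2
Mode 2: guard c·x = 0.5661 hit at Δt = 0.5483 (t = 2.5909), x⁻ = (-0.5661) → reset → x⁺ = (-0.8814), jump to mode 0
Mode 0: flow for 0.4004 to horizon, guard not reached → x = (-0.3648)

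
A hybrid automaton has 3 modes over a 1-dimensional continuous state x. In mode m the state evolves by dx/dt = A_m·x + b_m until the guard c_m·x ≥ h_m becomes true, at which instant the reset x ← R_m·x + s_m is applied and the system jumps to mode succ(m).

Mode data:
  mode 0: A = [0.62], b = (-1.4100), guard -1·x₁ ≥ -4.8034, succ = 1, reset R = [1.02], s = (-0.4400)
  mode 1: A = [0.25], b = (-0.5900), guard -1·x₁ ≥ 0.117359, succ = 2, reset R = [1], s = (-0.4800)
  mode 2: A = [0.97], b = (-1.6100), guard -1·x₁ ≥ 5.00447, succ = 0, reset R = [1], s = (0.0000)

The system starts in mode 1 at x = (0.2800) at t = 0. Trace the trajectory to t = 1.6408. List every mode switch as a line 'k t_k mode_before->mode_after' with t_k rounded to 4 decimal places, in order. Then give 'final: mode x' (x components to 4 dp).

Mode 1: guard c·x = 0.1174 hit at Δt = 0.6993 (t = 0.6993), x⁻ = (-0.1174) → reset → x⁺ = (-0.5974), jump to mode 2
Mode 2: flow for 0.9415 to horizon, guard not reached → x = (-3.9660)

1 0.6993 1->2
final: 2 -3.9660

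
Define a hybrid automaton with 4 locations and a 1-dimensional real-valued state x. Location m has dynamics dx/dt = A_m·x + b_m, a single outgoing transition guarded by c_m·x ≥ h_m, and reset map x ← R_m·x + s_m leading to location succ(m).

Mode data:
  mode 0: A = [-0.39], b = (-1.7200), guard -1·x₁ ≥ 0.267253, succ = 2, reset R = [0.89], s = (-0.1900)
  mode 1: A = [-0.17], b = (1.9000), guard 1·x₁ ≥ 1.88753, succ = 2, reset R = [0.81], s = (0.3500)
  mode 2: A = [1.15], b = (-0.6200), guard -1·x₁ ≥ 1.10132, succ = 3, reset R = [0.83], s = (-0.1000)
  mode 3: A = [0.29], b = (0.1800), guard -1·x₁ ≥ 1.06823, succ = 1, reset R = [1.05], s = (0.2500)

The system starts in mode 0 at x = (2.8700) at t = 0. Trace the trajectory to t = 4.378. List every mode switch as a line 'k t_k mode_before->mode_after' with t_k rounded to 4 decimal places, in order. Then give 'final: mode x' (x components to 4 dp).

Mode 0: guard c·x = 0.2673 hit at Δt = 1.4455 (t = 1.4455), x⁻ = (-0.2673) → reset → x⁺ = (-0.4279), jump to mode 2
Mode 2: guard c·x = 1.1013 hit at Δt = 0.4596 (t = 1.9051), x⁻ = (-1.1013) → reset → x⁺ = (-1.0141), jump to mode 3
Mode 3: guard c·x = 1.0682 hit at Δt = 0.4446 (t = 2.3497), x⁻ = (-1.0682) → reset → x⁺ = (-0.8716), jump to mode 1
Mode 1: guard c·x = 1.8875 hit at Δt = 1.5299 (t = 3.8796), x⁻ = (1.8875) → reset → x⁺ = (1.8789), jump to mode 2
Mode 2: flow for 0.4984 to horizon, guard not reached → x = (2.9158)

1 1.4455 0->2
2 1.9051 2->3
3 2.3497 3->1
4 3.8796 1->2
final: 2 2.9158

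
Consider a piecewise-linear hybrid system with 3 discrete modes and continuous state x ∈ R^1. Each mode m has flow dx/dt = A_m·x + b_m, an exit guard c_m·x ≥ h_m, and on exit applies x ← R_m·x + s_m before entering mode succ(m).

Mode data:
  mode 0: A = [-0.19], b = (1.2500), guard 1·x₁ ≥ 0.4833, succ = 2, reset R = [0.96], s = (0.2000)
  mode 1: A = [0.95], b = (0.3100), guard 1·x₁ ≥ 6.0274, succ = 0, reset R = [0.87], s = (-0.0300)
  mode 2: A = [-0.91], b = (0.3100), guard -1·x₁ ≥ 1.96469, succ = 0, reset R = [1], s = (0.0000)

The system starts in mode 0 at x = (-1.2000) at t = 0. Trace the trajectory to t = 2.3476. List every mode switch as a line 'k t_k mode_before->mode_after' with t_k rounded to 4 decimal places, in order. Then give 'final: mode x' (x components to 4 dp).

1 1.2834 0->2
final: 2 0.4634

Mode 0: guard c·x = 0.4833 hit at Δt = 1.2834 (t = 1.2834), x⁻ = (0.4833) → reset → x⁺ = (0.6640), jump to mode 2
Mode 2: flow for 1.0642 to horizon, guard not reached → x = (0.4634)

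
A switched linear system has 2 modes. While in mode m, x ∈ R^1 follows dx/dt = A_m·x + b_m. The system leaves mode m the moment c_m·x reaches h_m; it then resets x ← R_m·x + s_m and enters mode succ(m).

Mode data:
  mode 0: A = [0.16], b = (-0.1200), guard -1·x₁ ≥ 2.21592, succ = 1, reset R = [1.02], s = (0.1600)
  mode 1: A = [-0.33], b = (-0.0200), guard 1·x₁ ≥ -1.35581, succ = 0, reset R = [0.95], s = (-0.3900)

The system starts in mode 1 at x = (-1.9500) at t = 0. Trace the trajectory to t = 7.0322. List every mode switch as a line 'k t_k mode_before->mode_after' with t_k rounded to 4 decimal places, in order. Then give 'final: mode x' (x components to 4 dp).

Mode 1: guard c·x = -1.3558 hit at Δt = 1.1442 (t = 1.1442), x⁻ = (-1.3558) → reset → x⁺ = (-1.6780), jump to mode 0
Mode 0: guard c·x = 2.2159 hit at Δt = 1.2507 (t = 2.3949), x⁻ = (-2.2159) → reset → x⁺ = (-2.1002), jump to mode 1
Mode 1: guard c·x = -1.3558 hit at Δt = 1.3761 (t = 3.7710), x⁻ = (-1.3558) → reset → x⁺ = (-1.6780), jump to mode 0
Mode 0: guard c·x = 2.2159 hit at Δt = 1.2507 (t = 5.0217), x⁻ = (-2.2159) → reset → x⁺ = (-2.1002), jump to mode 1
Mode 1: guard c·x = -1.3558 hit at Δt = 1.3761 (t = 6.3977), x⁻ = (-1.3558) → reset → x⁺ = (-1.6780), jump to mode 0
Mode 0: flow for 0.6345 to horizon, guard not reached → x = (-1.9374)

1 1.1442 1->0
2 2.3949 0->1
3 3.7710 1->0
4 5.0217 0->1
5 6.3977 1->0
final: 0 -1.9374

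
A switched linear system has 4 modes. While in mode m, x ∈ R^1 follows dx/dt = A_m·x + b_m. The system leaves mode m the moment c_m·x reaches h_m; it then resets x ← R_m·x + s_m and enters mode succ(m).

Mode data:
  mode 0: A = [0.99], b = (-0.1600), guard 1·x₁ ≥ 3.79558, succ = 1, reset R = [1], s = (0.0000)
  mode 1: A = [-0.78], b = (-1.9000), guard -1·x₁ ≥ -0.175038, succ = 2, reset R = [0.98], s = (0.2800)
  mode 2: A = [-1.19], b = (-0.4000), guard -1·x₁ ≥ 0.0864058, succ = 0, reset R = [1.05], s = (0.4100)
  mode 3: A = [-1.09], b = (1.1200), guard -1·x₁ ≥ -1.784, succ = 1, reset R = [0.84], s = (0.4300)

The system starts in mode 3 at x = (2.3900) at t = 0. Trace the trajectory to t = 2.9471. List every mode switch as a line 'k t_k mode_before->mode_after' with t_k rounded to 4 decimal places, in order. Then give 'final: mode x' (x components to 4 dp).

1 0.5398 3->1
2 1.1985 1->2
3 2.1638 2->0
final: 0 0.5040

Mode 3: guard c·x = -1.7840 hit at Δt = 0.5398 (t = 0.5398), x⁻ = (1.7840) → reset → x⁺ = (1.9286), jump to mode 1
Mode 1: guard c·x = -0.1750 hit at Δt = 0.6587 (t = 1.1985), x⁻ = (0.1750) → reset → x⁺ = (0.4515), jump to mode 2
Mode 2: guard c·x = 0.0864 hit at Δt = 0.9653 (t = 2.1638), x⁻ = (-0.0864) → reset → x⁺ = (0.3193), jump to mode 0
Mode 0: flow for 0.7833 to horizon, guard not reached → x = (0.5040)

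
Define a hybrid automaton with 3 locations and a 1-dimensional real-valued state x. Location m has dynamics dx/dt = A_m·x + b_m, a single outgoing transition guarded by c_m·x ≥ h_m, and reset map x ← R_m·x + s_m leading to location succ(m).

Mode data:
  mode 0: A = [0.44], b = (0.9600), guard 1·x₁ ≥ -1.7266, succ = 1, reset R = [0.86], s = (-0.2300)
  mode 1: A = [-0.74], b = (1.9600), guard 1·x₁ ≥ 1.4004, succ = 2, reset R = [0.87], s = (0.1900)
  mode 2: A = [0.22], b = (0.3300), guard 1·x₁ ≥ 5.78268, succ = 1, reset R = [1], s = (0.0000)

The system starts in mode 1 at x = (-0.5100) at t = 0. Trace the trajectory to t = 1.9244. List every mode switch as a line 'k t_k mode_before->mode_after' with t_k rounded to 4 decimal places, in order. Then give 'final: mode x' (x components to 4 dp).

Mode 1: guard c·x = 1.4004 hit at Δt = 1.2546 (t = 1.2546), x⁻ = (1.4004) → reset → x⁺ = (1.4083), jump to mode 2
Mode 2: flow for 0.6698 to horizon, guard not reached → x = (1.8701)

1 1.2546 1->2
final: 2 1.8701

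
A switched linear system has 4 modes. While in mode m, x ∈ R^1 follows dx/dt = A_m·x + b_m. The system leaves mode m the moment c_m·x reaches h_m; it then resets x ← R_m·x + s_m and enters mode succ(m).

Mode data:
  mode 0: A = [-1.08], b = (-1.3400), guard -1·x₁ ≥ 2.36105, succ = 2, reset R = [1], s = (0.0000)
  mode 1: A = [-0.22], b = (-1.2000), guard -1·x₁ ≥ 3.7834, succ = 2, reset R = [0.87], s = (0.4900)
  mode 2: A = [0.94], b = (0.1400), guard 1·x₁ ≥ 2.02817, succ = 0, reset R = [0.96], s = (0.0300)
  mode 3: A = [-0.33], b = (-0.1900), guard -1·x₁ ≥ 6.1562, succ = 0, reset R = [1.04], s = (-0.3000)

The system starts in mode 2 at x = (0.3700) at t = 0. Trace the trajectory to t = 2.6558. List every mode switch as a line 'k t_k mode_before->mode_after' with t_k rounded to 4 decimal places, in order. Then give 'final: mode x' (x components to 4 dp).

Mode 2: guard c·x = 2.0282 hit at Δt = 1.5255 (t = 1.5255), x⁻ = (2.0282) → reset → x⁺ = (1.9770), jump to mode 0
Mode 0: flow for 1.1303 to horizon, guard not reached → x = (-0.2914)

1 1.5255 2->0
final: 0 -0.2914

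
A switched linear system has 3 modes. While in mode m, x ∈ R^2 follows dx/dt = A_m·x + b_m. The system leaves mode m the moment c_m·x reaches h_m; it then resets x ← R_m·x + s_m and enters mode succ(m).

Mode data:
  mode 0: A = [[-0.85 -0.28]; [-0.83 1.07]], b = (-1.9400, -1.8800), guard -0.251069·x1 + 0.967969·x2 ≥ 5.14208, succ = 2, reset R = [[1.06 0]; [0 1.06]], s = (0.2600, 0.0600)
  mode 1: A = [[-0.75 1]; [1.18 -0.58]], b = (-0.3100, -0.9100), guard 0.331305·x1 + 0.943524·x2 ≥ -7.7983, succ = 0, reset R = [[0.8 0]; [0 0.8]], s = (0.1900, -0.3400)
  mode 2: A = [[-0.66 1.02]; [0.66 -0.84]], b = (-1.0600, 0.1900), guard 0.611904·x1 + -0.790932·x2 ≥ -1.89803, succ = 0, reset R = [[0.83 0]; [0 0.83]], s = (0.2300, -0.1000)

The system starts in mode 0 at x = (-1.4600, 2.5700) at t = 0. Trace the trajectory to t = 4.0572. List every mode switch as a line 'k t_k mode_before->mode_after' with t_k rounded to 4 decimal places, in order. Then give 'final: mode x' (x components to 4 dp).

1 0.6293 0->2
2 1.3942 2->0
3 2.7611 0->2
4 3.5166 2->0
final: 0 -0.8088 2.4251

Mode 0: guard c·x = 5.1421 hit at Δt = 0.6293 (t = 0.6293), x⁻ = (-2.2898, 4.7183) → reset → x⁺ = (-2.1672, 5.0614), jump to mode 2
Mode 2: guard c·x = -1.8980 hit at Δt = 0.7649 (t = 1.3942), x⁻ = (0.1809, 2.5397) → reset → x⁺ = (0.3802, 2.0080), jump to mode 0
Mode 0: guard c·x = 5.1421 hit at Δt = 1.3669 (t = 2.7611), x⁻ = (-2.1487, 4.7549) → reset → x⁺ = (-2.0177, 5.1002), jump to mode 2
Mode 2: guard c·x = -1.8980 hit at Δt = 0.7555 (t = 3.5166), x⁻ = (0.2936, 2.6269) → reset → x⁺ = (0.4737, 2.0803), jump to mode 0
Mode 0: flow for 0.5406 to horizon, guard not reached → x = (-0.8088, 2.4251)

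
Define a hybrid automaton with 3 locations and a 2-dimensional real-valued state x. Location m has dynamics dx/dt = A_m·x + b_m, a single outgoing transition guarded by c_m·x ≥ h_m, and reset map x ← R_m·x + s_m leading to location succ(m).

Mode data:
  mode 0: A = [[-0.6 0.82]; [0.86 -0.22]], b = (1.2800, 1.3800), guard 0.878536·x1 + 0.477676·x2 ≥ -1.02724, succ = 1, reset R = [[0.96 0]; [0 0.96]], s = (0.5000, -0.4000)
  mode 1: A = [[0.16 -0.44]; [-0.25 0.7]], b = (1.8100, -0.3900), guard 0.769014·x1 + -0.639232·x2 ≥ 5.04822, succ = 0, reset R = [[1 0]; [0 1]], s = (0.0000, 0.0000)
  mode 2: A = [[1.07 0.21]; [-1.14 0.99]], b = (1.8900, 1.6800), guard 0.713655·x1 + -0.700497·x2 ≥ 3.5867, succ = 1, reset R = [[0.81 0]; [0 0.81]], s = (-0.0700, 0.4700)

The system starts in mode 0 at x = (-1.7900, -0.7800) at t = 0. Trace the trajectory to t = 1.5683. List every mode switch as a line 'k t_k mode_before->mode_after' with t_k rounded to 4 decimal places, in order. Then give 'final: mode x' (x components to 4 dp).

1 0.6082 0->1
final: 1 2.1991 -2.5646

Mode 0: guard c·x = -1.0272 hit at Δt = 0.6082 (t = 0.6082), x⁻ = (-0.8777, -0.5363) → reset → x⁺ = (-0.3426, -0.9148), jump to mode 1
Mode 1: flow for 0.9601 to horizon, guard not reached → x = (2.1991, -2.5646)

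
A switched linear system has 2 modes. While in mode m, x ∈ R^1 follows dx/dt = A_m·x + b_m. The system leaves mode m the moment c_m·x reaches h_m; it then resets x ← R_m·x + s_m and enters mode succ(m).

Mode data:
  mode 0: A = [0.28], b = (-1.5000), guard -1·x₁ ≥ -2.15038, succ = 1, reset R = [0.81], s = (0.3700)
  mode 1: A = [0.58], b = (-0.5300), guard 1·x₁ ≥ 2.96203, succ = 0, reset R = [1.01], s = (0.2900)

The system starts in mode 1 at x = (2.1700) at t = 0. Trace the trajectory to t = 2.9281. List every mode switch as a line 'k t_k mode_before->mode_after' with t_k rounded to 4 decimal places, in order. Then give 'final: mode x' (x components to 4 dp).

Mode 1: guard c·x = 2.9620 hit at Δt = 0.8429 (t = 0.8429), x⁻ = (2.9620) → reset → x⁺ = (3.2817), jump to mode 0
Mode 0: guard c·x = -2.1504 hit at Δt = 1.5538 (t = 2.3967), x⁻ = (2.1504) → reset → x⁺ = (2.1118), jump to mode 1
Mode 1: flow for 0.5314 to horizon, guard not reached → x = (2.5443)

1 0.8429 1->0
2 2.3967 0->1
final: 1 2.5443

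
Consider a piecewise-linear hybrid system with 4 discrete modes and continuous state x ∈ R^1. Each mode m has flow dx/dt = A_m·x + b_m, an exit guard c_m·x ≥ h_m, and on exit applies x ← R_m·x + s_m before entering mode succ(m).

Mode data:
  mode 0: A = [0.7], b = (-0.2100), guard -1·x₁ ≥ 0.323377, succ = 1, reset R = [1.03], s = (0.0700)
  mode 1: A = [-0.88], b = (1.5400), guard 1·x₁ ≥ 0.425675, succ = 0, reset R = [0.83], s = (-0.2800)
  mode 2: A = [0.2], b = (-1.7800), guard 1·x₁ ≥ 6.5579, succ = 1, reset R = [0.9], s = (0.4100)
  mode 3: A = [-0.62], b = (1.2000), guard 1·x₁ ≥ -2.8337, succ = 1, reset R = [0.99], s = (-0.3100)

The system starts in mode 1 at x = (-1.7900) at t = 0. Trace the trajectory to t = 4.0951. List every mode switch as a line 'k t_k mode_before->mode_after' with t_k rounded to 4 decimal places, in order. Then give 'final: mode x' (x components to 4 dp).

Mode 1: guard c·x = 0.4257 hit at Δt = 1.1173 (t = 1.1173), x⁻ = (0.4257) → reset → x⁺ = (0.0733), jump to mode 0
Mode 0: guard c·x = 0.3234 hit at Δt = 1.4451 (t = 2.5624), x⁻ = (-0.3234) → reset → x⁺ = (-0.2631), jump to mode 1
Mode 1: guard c·x = 0.4257 hit at Δt = 0.4759 (t = 3.0383), x⁻ = (0.4257) → reset → x⁺ = (0.0733), jump to mode 0
Mode 0: flow for 1.0568 to horizon, guard not reached → x = (-0.1750)

1 1.1173 1->0
2 2.5624 0->1
3 3.0383 1->0
final: 0 -0.1750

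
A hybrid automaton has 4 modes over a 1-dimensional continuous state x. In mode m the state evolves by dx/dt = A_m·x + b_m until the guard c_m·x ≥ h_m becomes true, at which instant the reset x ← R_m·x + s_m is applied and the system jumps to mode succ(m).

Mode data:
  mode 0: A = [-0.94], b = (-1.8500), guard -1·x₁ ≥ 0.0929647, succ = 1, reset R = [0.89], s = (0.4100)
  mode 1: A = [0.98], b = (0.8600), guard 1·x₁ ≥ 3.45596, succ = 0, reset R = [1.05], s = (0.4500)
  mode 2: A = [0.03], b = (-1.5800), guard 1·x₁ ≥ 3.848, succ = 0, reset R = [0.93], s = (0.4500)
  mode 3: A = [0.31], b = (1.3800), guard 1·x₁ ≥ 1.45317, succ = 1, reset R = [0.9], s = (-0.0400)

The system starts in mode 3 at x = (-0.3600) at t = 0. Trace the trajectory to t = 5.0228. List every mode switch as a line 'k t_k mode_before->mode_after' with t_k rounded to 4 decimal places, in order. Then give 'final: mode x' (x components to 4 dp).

1 1.1833 3->1
2 1.9007 1->0
3 3.1463 0->1
4 4.4525 1->0
final: 0 1.5695

Mode 3: guard c·x = 1.4532 hit at Δt = 1.1833 (t = 1.1833), x⁻ = (1.4532) → reset → x⁺ = (1.2679), jump to mode 1
Mode 1: guard c·x = 3.4560 hit at Δt = 0.7174 (t = 1.9007), x⁻ = (3.4560) → reset → x⁺ = (4.0788), jump to mode 0
Mode 0: guard c·x = 0.0930 hit at Δt = 1.2456 (t = 3.1463), x⁻ = (-0.0930) → reset → x⁺ = (0.3273), jump to mode 1
Mode 1: guard c·x = 3.4560 hit at Δt = 1.3062 (t = 4.4525), x⁻ = (3.4560) → reset → x⁺ = (4.0788), jump to mode 0
Mode 0: flow for 0.5703 to horizon, guard not reached → x = (1.5695)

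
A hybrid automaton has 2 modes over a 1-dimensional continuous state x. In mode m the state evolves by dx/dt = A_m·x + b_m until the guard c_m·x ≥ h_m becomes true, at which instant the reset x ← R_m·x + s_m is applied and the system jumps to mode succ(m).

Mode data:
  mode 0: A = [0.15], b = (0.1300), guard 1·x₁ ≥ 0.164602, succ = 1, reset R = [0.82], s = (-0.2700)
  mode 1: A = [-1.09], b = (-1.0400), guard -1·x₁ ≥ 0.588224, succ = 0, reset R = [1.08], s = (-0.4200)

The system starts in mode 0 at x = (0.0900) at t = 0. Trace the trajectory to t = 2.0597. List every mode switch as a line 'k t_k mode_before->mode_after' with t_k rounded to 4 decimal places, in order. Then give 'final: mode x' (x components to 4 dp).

Mode 0: guard c·x = 0.1646 hit at Δt = 0.5006 (t = 0.5006), x⁻ = (0.1646) → reset → x⁺ = (-0.1350), jump to mode 1
Mode 1: guard c·x = 0.5882 hit at Δt = 0.7393 (t = 1.2399), x⁻ = (-0.5882) → reset → x⁺ = (-1.0553), jump to mode 0
Mode 0: flow for 0.8198 to horizon, guard not reached → x = (-1.0800)

1 0.5006 0->1
2 1.2399 1->0
final: 0 -1.0800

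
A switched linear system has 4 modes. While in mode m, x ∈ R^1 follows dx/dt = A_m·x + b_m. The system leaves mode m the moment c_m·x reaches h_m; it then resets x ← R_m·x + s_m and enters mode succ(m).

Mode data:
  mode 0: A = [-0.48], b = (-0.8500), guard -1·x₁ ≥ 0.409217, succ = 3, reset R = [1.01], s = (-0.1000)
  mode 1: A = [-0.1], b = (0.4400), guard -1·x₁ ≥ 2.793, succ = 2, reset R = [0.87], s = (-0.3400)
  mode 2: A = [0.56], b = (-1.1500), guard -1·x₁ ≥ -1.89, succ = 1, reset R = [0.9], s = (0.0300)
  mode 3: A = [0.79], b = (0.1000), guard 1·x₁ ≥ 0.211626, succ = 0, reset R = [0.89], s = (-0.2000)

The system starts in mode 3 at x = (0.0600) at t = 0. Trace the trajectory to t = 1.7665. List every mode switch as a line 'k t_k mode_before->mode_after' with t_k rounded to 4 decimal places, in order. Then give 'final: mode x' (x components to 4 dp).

1 0.7529 3->0
2 1.2866 0->3
final: 3 -0.6916

Mode 3: guard c·x = 0.2116 hit at Δt = 0.7529 (t = 0.7529), x⁻ = (0.2116) → reset → x⁺ = (-0.0117), jump to mode 0
Mode 0: guard c·x = 0.4092 hit at Δt = 0.5337 (t = 1.2866), x⁻ = (-0.4092) → reset → x⁺ = (-0.5133), jump to mode 3
Mode 3: flow for 0.4799 to horizon, guard not reached → x = (-0.6916)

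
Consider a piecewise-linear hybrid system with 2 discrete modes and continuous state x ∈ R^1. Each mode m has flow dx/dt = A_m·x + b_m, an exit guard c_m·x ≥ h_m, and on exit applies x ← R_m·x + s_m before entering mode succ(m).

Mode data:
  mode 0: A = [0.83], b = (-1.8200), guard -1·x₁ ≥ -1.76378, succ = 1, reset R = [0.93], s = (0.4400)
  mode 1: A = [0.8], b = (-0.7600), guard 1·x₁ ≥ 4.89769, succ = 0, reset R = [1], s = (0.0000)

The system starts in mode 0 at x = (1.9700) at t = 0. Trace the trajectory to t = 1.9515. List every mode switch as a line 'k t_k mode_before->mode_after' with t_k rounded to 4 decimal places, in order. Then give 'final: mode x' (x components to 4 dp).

1 0.7895 0->1
final: 1 3.8136

Mode 0: guard c·x = -1.7638 hit at Δt = 0.7895 (t = 0.7895), x⁻ = (1.7638) → reset → x⁺ = (2.0803), jump to mode 1
Mode 1: flow for 1.1620 to horizon, guard not reached → x = (3.8136)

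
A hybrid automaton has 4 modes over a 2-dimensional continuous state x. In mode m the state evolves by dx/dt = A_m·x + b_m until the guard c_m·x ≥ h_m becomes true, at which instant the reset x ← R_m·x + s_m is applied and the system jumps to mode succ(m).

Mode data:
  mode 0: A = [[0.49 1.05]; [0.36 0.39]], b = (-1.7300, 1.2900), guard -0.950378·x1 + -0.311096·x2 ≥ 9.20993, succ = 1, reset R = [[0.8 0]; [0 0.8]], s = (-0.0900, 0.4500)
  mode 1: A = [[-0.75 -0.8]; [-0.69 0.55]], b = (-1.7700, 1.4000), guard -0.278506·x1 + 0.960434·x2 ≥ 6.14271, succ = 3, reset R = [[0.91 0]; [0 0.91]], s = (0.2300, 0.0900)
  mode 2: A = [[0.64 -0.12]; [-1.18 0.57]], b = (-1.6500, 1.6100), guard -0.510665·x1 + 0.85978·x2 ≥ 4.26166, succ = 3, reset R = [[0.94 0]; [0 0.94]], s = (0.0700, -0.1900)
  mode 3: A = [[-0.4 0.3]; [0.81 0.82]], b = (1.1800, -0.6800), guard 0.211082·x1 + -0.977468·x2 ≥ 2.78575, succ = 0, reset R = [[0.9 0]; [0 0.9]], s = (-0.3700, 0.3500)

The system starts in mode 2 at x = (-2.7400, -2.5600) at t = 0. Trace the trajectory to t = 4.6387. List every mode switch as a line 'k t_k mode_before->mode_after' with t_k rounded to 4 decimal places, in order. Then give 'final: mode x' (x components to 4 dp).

1 0.7013 2->3
2 1.7673 3->0
3 2.4850 0->1
4 4.0087 1->3
final: 3 -1.7608 5.2064

Mode 2: guard c·x = 4.2617 hit at Δt = 0.7013 (t = 0.7013), x⁻ = (-5.6498, 1.6010) → reset → x⁺ = (-5.2408, 1.3149), jump to mode 3
Mode 3: guard c·x = 2.7858 hit at Δt = 1.0660 (t = 1.7673), x⁻ = (-2.6749, -3.4276) → reset → x⁺ = (-2.7774, -2.7348), jump to mode 0
Mode 0: guard c·x = 9.2099 hit at Δt = 0.7177 (t = 2.4850), x⁻ = (-8.3497, -4.0968) → reset → x⁺ = (-6.7698, -2.8275), jump to mode 1
Mode 1: guard c·x = 6.1427 hit at Δt = 1.5237 (t = 4.0087), x⁻ = (-4.8076, 5.0017) → reset → x⁺ = (-4.1449, 4.6415), jump to mode 3
Mode 3: flow for 0.6300 to horizon, guard not reached → x = (-1.7608, 5.2064)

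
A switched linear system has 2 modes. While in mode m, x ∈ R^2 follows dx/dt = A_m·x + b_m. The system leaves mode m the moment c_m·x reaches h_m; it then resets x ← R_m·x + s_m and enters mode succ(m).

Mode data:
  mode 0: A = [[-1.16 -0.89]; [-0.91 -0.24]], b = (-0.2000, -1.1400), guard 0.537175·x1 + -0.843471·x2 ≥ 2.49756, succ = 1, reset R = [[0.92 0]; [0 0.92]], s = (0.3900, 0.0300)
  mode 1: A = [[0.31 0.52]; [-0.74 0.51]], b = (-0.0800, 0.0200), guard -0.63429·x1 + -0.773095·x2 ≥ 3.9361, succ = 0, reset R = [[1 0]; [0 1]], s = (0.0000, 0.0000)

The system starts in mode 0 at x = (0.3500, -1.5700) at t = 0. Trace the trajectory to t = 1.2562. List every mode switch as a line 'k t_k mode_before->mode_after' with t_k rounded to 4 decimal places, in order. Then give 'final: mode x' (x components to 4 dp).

Mode 0: guard c·x = 2.4976 hit at Δt = 0.6637 (t = 0.6637), x⁻ = (0.8994, -2.3883) → reset → x⁺ = (1.2175, -2.1672), jump to mode 1
Mode 1: flow for 0.5925 to horizon, guard not reached → x = (0.4798, -3.3836)

1 0.6637 0->1
final: 1 0.4798 -3.3836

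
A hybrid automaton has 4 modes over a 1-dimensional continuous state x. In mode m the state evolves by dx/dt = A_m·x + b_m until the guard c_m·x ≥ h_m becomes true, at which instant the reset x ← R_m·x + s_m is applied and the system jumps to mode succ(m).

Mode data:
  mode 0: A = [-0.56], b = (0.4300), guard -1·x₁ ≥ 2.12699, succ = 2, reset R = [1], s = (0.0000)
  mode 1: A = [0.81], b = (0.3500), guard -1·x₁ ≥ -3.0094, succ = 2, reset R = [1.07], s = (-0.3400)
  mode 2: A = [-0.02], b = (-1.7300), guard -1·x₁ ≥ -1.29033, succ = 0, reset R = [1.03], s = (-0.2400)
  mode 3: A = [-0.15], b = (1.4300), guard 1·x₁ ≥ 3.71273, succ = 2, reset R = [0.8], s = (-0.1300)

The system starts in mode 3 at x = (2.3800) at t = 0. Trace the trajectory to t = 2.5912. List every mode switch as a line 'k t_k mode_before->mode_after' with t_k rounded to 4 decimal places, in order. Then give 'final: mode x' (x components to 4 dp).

Mode 3: guard c·x = 3.7127 hit at Δt = 1.3745 (t = 1.3745), x⁻ = (3.7127) → reset → x⁺ = (2.8402), jump to mode 2
Mode 2: guard c·x = -1.2903 hit at Δt = 0.8750 (t = 2.2495), x⁻ = (1.2903) → reset → x⁺ = (1.0890), jump to mode 0
Mode 0: flow for 0.3417 to horizon, guard not reached → x = (1.0331)

1 1.3745 3->2
2 2.2495 2->0
final: 0 1.0331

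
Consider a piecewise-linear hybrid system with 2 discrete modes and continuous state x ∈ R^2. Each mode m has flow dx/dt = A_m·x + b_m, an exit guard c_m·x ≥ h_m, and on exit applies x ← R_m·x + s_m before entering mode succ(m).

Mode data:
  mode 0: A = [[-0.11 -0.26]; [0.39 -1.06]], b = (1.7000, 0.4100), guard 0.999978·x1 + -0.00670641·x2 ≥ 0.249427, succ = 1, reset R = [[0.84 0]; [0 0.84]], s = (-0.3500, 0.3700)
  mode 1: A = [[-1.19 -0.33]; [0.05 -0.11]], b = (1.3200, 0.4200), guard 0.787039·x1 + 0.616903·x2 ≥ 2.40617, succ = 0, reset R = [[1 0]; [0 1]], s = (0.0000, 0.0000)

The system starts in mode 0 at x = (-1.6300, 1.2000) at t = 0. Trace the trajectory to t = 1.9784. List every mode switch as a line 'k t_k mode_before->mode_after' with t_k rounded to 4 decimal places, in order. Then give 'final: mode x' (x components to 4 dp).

Mode 0: guard c·x = 0.2494 hit at Δt = 1.1819 (t = 1.1819), x⁻ = (0.2527, 0.4895) → reset → x⁺ = (-0.1377, 0.7812), jump to mode 1
Mode 1: flow for 0.7965 to horizon, guard not reached → x = (0.4674, 1.0444)

1 1.1819 0->1
final: 1 0.4674 1.0444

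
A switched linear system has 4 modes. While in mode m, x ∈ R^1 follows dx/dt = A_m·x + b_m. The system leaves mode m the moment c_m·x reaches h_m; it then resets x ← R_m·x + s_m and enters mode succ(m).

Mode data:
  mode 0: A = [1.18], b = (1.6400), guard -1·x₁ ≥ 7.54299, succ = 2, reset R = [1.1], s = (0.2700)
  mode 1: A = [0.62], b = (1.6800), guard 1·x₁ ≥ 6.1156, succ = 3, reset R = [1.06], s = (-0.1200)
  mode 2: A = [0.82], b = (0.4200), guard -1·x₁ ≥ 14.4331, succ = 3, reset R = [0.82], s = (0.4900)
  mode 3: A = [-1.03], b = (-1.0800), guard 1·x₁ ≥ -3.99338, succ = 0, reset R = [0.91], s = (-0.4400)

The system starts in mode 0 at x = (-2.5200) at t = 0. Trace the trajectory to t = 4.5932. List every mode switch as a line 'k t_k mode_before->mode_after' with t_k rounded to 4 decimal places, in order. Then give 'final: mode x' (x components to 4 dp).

Mode 0: guard c·x = 7.5430 hit at Δt = 1.4361 (t = 1.4361), x⁻ = (-7.5430) → reset → x⁺ = (-8.0273), jump to mode 2
Mode 2: guard c·x = 14.4331 hit at Δt = 0.7518 (t = 2.1879), x⁻ = (-14.4331) → reset → x⁺ = (-11.3451), jump to mode 3
Mode 3: guard c·x = -3.9934 hit at Δt = 1.2153 (t = 3.4032), x⁻ = (-3.9934) → reset → x⁺ = (-4.0740), jump to mode 0
Mode 0: guard c·x = 7.5430 hit at Δt = 0.7031 (t = 4.1063), x⁻ = (-7.5430) → reset → x⁺ = (-8.0273), jump to mode 2
Mode 2: flow for 0.4869 to horizon, guard not reached → x = (-11.7155)

1 1.4361 0->2
2 2.1879 2->3
3 3.4032 3->0
4 4.1063 0->2
final: 2 -11.7155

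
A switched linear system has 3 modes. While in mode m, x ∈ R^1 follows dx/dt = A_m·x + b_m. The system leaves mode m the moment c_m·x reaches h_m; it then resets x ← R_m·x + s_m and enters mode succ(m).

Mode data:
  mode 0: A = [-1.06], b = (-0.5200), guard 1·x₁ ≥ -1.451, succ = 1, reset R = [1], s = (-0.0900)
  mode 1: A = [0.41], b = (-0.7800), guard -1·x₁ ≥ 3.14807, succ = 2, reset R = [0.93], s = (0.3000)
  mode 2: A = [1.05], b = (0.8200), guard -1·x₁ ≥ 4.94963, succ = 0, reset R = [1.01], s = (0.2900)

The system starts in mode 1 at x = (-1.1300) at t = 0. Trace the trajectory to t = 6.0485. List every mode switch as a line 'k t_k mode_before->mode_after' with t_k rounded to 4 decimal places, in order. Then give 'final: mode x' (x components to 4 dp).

1 1.2442 1->2
2 2.0196 2->0
3 3.4157 0->1
4 4.3499 1->2
5 5.1253 2->0
final: 0 -2.0761

Mode 1: guard c·x = 3.1481 hit at Δt = 1.2442 (t = 1.2442), x⁻ = (-3.1481) → reset → x⁺ = (-2.6277), jump to mode 2
Mode 2: guard c·x = 4.9496 hit at Δt = 0.7754 (t = 2.0196), x⁻ = (-4.9496) → reset → x⁺ = (-4.7091), jump to mode 0
Mode 0: guard c·x = -1.4510 hit at Δt = 1.3961 (t = 3.4157), x⁻ = (-1.4510) → reset → x⁺ = (-1.5410), jump to mode 1
Mode 1: guard c·x = 3.1481 hit at Δt = 0.9342 (t = 4.3499), x⁻ = (-3.1481) → reset → x⁺ = (-2.6277), jump to mode 2
Mode 2: guard c·x = 4.9496 hit at Δt = 0.7754 (t = 5.1253), x⁻ = (-4.9496) → reset → x⁺ = (-4.7091), jump to mode 0
Mode 0: flow for 0.9232 to horizon, guard not reached → x = (-2.0761)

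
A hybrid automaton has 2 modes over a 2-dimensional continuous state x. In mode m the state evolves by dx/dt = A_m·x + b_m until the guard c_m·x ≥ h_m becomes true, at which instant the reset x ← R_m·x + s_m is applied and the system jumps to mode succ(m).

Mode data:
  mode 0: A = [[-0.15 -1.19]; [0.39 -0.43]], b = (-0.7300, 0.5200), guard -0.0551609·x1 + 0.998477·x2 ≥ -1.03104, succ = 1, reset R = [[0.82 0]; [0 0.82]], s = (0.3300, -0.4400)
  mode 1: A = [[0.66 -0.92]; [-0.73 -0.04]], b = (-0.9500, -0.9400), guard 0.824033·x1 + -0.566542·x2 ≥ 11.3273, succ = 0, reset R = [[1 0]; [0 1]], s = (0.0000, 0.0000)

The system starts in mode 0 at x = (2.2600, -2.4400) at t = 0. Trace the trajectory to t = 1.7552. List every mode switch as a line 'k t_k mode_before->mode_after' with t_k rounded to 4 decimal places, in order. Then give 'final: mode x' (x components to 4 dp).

1 0.6927 0->1
final: 1 7.8621 -5.5982

Mode 0: guard c·x = -1.0310 hit at Δt = 0.6927 (t = 0.6927), x⁻ = (2.8237, -0.8766) → reset → x⁺ = (2.6455, -1.1588), jump to mode 1
Mode 1: flow for 1.0625 to horizon, guard not reached → x = (7.8621, -5.5982)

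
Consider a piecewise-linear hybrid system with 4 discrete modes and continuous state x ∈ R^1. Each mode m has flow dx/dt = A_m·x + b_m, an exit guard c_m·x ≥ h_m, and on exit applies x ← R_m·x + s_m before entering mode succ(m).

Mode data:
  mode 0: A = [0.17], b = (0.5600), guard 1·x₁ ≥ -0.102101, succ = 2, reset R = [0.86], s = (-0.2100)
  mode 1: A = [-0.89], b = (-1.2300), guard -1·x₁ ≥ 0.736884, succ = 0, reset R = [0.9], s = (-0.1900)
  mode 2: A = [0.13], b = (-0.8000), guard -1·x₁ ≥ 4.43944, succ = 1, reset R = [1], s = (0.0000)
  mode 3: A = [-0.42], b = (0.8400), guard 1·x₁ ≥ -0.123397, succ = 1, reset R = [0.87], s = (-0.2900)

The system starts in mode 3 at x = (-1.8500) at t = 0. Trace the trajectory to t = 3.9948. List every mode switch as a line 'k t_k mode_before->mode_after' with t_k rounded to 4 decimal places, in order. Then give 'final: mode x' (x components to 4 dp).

1 1.4168 3->1
2 1.8919 1->0
3 3.4700 0->2
final: 2 -0.7533

Mode 3: guard c·x = -0.1234 hit at Δt = 1.4168 (t = 1.4168), x⁻ = (-0.1234) → reset → x⁺ = (-0.3974), jump to mode 1
Mode 1: guard c·x = 0.7369 hit at Δt = 0.4751 (t = 1.8919), x⁻ = (-0.7369) → reset → x⁺ = (-0.8532), jump to mode 0
Mode 0: guard c·x = -0.1021 hit at Δt = 1.5781 (t = 3.4700), x⁻ = (-0.1021) → reset → x⁺ = (-0.2978), jump to mode 2
Mode 2: flow for 0.5248 to horizon, guard not reached → x = (-0.7533)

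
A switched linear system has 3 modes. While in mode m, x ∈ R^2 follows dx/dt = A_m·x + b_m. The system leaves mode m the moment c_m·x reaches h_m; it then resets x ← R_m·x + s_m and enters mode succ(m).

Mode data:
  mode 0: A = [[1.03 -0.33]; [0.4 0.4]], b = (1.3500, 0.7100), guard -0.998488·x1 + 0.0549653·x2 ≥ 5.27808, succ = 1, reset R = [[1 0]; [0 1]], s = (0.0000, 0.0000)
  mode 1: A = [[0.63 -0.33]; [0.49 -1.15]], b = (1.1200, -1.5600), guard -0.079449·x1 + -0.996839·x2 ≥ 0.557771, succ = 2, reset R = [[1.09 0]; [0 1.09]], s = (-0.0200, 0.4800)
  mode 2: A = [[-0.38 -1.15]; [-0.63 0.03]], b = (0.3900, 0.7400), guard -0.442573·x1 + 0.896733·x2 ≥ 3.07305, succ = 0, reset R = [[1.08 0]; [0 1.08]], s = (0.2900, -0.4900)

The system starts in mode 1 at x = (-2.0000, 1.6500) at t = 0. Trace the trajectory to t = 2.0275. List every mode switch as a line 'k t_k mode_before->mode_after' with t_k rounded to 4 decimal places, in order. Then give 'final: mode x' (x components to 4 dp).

Mode 1: guard c·x = 0.5578 hit at Δt = 0.6314 (t = 0.6314), x⁻ = (-2.2587, -0.3795) → reset → x⁺ = (-2.4820, 0.0663), jump to mode 2
Mode 2: guard c·x = 3.0730 hit at Δt = 0.9549 (t = 1.5863), x⁻ = (-2.5056, 2.1903) → reset → x⁺ = (-2.4161, 1.8755), jump to mode 0
Mode 0: flow for 0.4412 to horizon, guard not reached → x = (-3.4129, 2.0280)

1 0.6314 1->2
2 1.5863 2->0
final: 0 -3.4129 2.0280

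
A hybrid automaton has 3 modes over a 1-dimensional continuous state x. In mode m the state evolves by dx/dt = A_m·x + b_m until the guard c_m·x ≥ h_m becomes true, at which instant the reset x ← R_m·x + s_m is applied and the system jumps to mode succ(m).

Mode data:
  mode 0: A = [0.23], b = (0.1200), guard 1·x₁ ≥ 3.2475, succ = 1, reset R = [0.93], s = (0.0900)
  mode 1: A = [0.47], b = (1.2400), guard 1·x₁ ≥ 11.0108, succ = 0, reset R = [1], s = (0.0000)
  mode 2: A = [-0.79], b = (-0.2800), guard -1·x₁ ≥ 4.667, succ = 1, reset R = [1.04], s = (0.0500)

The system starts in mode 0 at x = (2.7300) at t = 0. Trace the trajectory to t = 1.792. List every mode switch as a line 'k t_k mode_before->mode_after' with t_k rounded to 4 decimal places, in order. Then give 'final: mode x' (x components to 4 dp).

1 0.6421 0->1
final: 1 7.2306

Mode 0: guard c·x = 3.2475 hit at Δt = 0.6421 (t = 0.6421), x⁻ = (3.2475) → reset → x⁺ = (3.1102), jump to mode 1
Mode 1: flow for 1.1499 to horizon, guard not reached → x = (7.2306)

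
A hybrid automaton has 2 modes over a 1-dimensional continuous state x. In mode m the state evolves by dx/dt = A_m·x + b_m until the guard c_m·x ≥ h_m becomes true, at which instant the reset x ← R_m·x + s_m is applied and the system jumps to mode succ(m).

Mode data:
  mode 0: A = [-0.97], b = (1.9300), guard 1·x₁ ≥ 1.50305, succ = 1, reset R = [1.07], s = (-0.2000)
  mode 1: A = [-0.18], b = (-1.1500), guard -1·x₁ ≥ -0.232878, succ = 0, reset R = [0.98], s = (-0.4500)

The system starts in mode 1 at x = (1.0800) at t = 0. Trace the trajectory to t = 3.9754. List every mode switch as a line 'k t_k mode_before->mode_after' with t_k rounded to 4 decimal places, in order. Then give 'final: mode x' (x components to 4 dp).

1 0.6688 1->0
2 2.2295 0->1
3 3.1373 1->0
final: 0 1.0088

Mode 1: guard c·x = -0.2329 hit at Δt = 0.6688 (t = 0.6688), x⁻ = (0.2329) → reset → x⁺ = (-0.2218), jump to mode 0
Mode 0: guard c·x = 1.5030 hit at Δt = 1.5607 (t = 2.2295), x⁻ = (1.5030) → reset → x⁺ = (1.4083), jump to mode 1
Mode 1: guard c·x = -0.2329 hit at Δt = 0.9078 (t = 3.1373), x⁻ = (0.2329) → reset → x⁺ = (-0.2218), jump to mode 0
Mode 0: flow for 0.8381 to horizon, guard not reached → x = (1.0088)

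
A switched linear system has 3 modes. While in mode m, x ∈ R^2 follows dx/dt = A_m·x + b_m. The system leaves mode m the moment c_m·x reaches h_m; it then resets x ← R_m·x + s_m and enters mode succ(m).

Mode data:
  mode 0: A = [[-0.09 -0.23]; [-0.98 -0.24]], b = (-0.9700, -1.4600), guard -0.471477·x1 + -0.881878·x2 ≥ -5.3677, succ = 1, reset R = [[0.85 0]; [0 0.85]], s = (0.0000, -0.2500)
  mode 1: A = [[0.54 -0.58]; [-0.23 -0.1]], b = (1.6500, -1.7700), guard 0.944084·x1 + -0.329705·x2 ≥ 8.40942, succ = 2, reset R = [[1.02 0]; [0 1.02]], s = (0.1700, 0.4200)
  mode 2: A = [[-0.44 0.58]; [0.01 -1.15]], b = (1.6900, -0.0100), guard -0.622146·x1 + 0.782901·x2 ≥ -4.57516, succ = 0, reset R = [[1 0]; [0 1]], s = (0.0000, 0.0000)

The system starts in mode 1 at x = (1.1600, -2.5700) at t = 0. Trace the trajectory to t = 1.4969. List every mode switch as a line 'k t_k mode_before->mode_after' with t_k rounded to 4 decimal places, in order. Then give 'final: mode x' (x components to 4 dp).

Mode 1: guard c·x = 8.4094 hit at Δt = 1.0377 (t = 1.0377), x⁻ = (7.1860, -4.9293) → reset → x⁺ = (7.4998, -4.6078), jump to mode 2
Mode 2: flow for 0.4592 to horizon, guard not reached → x = (5.9776, -2.6974)

1 1.0377 1->2
final: 2 5.9776 -2.6974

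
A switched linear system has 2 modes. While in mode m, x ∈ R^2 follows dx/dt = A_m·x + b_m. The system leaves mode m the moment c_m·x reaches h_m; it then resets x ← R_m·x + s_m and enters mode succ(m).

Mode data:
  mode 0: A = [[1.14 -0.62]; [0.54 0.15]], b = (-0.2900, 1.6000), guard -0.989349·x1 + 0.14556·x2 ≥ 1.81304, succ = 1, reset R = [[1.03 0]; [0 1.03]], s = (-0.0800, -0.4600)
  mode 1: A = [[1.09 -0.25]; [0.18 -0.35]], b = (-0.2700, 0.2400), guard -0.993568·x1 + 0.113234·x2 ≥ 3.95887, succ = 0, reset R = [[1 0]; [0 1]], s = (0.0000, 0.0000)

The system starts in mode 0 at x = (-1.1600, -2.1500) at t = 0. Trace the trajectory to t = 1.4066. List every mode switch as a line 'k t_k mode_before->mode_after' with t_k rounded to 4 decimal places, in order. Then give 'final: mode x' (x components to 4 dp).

1 1.0655 0->1
final: 1 -3.1074 -1.9448

Mode 0: guard c·x = 1.8130 hit at Δt = 1.0655 (t = 1.0655), x⁻ = (-2.0677, -1.5984) → reset → x⁺ = (-2.2098, -2.1063), jump to mode 1
Mode 1: flow for 0.3411 to horizon, guard not reached → x = (-3.1074, -1.9448)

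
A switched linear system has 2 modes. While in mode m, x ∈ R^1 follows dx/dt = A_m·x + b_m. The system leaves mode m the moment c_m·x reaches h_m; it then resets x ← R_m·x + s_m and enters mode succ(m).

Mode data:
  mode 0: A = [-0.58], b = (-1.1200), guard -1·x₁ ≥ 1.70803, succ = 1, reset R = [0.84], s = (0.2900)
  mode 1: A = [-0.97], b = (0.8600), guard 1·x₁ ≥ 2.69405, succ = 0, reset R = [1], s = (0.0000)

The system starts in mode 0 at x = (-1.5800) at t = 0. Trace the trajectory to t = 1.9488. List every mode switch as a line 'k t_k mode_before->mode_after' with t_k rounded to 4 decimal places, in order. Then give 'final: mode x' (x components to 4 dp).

1 0.7822 0->1
final: 1 0.2314

Mode 0: guard c·x = 1.7080 hit at Δt = 0.7822 (t = 0.7822), x⁻ = (-1.7080) → reset → x⁺ = (-1.1447), jump to mode 1
Mode 1: flow for 1.1666 to horizon, guard not reached → x = (0.2314)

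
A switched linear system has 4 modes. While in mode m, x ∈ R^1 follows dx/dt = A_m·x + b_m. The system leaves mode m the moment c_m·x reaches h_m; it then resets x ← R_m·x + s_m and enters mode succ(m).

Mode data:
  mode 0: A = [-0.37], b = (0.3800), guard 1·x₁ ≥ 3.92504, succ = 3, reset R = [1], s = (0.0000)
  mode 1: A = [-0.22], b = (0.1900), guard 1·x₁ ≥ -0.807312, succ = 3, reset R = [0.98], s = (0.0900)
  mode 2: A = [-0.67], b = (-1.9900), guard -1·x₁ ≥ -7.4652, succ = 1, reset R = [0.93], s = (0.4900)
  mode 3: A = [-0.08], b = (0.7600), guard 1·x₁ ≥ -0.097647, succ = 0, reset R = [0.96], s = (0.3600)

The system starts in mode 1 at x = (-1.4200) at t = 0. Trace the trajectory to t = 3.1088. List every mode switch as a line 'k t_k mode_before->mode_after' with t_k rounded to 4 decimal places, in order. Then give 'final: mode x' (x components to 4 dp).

1 1.4199 1->3
2 2.1822 3->0
final: 0 0.4871

Mode 1: guard c·x = -0.8073 hit at Δt = 1.4199 (t = 1.4199), x⁻ = (-0.8073) → reset → x⁺ = (-0.7012), jump to mode 3
Mode 3: guard c·x = -0.0976 hit at Δt = 0.7623 (t = 2.1822), x⁻ = (-0.0976) → reset → x⁺ = (0.2663), jump to mode 0
Mode 0: flow for 0.9266 to horizon, guard not reached → x = (0.4871)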